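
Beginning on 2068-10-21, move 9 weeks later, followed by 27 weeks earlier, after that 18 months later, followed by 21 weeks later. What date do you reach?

May 13, 2070

Advancing 9 weeks (= 63 days) from October 21, 2068:
October has 31 days, so 31 − 21 = 10 days remain after October 21, 2068; 63 − 10 = 53 left.
November 2068 has 30 days: 53 − 30 = 23 left.
23 days into December 2068 → December 23, 2068.
Counting back 27 weeks (= 189 days) from December 23, 2068:
Going back 23 days from December 23, 2068 reaches the end of the previous month; 189 − 23 = 166 left.
November 2068 has 30 days: 166 − 30 = 136 left.
October 2068 has 31 days: 136 − 31 = 105 left.
September 2068 has 30 days: 105 − 30 = 75 left.
August 2068 has 31 days: 75 − 31 = 44 left.
July 2068 has 31 days: 44 − 31 = 13 left.
June 2068 has 30 days; 30 − 13 = 17 → June 17, 2068.
Adding 18 months from June 17, 2068:
month 6 + 18 = 24, which is month 12 of year 2069 → December 2069.
Day 17 is valid in December, giving December 17, 2069.
Adding 21 weeks (= 147 days) from December 17, 2069:
December has 31 days, so 31 − 17 = 14 days remain after December 17, 2069; 147 − 14 = 133 left.
January 2070 has 31 days: 133 − 31 = 102 left.
February 2070 has 28 days (2070 is not a leap year): 102 − 28 = 74 left.
March 2070 has 31 days: 74 − 31 = 43 left.
April 2070 has 30 days: 43 − 30 = 13 left.
13 days into May 2070 → May 13, 2070.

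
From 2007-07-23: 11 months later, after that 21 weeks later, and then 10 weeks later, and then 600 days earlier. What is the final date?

June 6, 2007

Counting forward 11 months from July 23, 2007:
month 7 + 11 = 18, which is month 6 of year 2008 → June 2008.
Day 23 is valid in June, giving June 23, 2008.
Counting forward 21 weeks (= 147 days) from June 23, 2008:
June has 30 days, so 30 − 23 = 7 days remain after June 23, 2008; 147 − 7 = 140 left.
July 2008 has 31 days: 140 − 31 = 109 left.
August 2008 has 31 days: 109 − 31 = 78 left.
September 2008 has 30 days: 78 − 30 = 48 left.
October 2008 has 31 days: 48 − 31 = 17 left.
17 days into November 2008 → November 17, 2008.
Adding 10 weeks (= 70 days) from November 17, 2008:
November has 30 days, so 30 − 17 = 13 days remain after November 17, 2008; 70 − 13 = 57 left.
December 2008 has 31 days: 57 − 31 = 26 left.
26 days into January 2009 → January 26, 2009.
Subtracting 600 days from January 26, 2009:
Going back 26 days from January 26, 2009 reaches the end of the previous month; 600 − 26 = 574 left.
December 2008 has 31 days: 574 − 31 = 543 left.
November 2008 has 30 days: 543 − 30 = 513 left.
October 2008 has 31 days: 513 − 31 = 482 left.
September 2008 has 30 days: 482 − 30 = 452 left.
August 2008 has 31 days: 452 − 31 = 421 left.
July 2008 has 31 days: 421 − 31 = 390 left.
June 2008 has 30 days: 390 − 30 = 360 left.
May 2008 has 31 days: 360 − 31 = 329 left.
April 2008 has 30 days: 329 − 30 = 299 left.
March 2008 has 31 days: 299 − 31 = 268 left.
February 2008 has 29 days (2008 is a leap year): 268 − 29 = 239 left.
January 2008 has 31 days: 239 − 31 = 208 left.
December 2007 has 31 days: 208 − 31 = 177 left.
November 2007 has 30 days: 177 − 30 = 147 left.
October 2007 has 31 days: 147 − 31 = 116 left.
September 2007 has 30 days: 116 − 30 = 86 left.
August 2007 has 31 days: 86 − 31 = 55 left.
July 2007 has 31 days: 55 − 31 = 24 left.
June 2007 has 30 days; 30 − 24 = 6 → June 6, 2007.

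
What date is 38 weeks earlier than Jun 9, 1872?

September 17, 1871

Going back 38 weeks = 266 days from June 9, 1872.
Going back 9 days from June 9, 1872 reaches the end of the previous month; 266 − 9 = 257 left.
May 1872 has 31 days: 257 − 31 = 226 left.
April 1872 has 30 days: 226 − 30 = 196 left.
March 1872 has 31 days: 196 − 31 = 165 left.
February 1872 has 29 days (1872 is a leap year): 165 − 29 = 136 left.
January 1872 has 31 days: 136 − 31 = 105 left.
December 1871 has 31 days: 105 − 31 = 74 left.
November 1871 has 30 days: 74 − 30 = 44 left.
October 1871 has 31 days: 44 − 31 = 13 left.
September 1871 has 30 days; 30 − 13 = 17 → September 17, 1871.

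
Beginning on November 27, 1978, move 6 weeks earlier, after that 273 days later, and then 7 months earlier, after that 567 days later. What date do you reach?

July 5, 1980

Subtracting 6 weeks (= 42 days) from November 27, 1978:
Going back 27 days from November 27, 1978 reaches the end of the previous month; 42 − 27 = 15 left.
October 1978 has 31 days; 31 − 15 = 16 → October 16, 1978.
Counting forward 273 days from October 16, 1978:
October has 31 days, so 31 − 16 = 15 days remain after October 16, 1978; 273 − 15 = 258 left.
November 1978 has 30 days: 258 − 30 = 228 left.
December 1978 has 31 days: 228 − 31 = 197 left.
January 1979 has 31 days: 197 − 31 = 166 left.
February 1979 has 28 days (1979 is not a leap year): 166 − 28 = 138 left.
March 1979 has 31 days: 138 − 31 = 107 left.
April 1979 has 30 days: 107 − 30 = 77 left.
May 1979 has 31 days: 77 − 31 = 46 left.
June 1979 has 30 days: 46 − 30 = 16 left.
16 days into July 1979 → July 16, 1979.
Subtracting 7 months from July 16, 1979:
month 7 − 7 = 0, which is month 12 of year 1978 → December 1978.
Day 16 is valid in December, giving December 16, 1978.
Counting forward 567 days from December 16, 1978:
December has 31 days, so 31 − 16 = 15 days remain after December 16, 1978; 567 − 15 = 552 left.
January 1979 has 31 days: 552 − 31 = 521 left.
February 1979 has 28 days (1979 is not a leap year): 521 − 28 = 493 left.
March 1979 has 31 days: 493 − 31 = 462 left.
April 1979 has 30 days: 462 − 30 = 432 left.
May 1979 has 31 days: 432 − 31 = 401 left.
June 1979 has 30 days: 401 − 30 = 371 left.
July 1979 has 31 days: 371 − 31 = 340 left.
August 1979 has 31 days: 340 − 31 = 309 left.
September 1979 has 30 days: 309 − 30 = 279 left.
October 1979 has 31 days: 279 − 31 = 248 left.
November 1979 has 30 days: 248 − 30 = 218 left.
December 1979 has 31 days: 218 − 31 = 187 left.
January 1980 has 31 days: 187 − 31 = 156 left.
February 1980 has 29 days (1980 is a leap year): 156 − 29 = 127 left.
March 1980 has 31 days: 127 − 31 = 96 left.
April 1980 has 30 days: 96 − 30 = 66 left.
May 1980 has 31 days: 66 − 31 = 35 left.
June 1980 has 30 days: 35 − 30 = 5 left.
5 days into July 1980 → July 5, 1980.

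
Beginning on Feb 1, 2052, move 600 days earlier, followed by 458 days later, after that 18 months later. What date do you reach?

Subtracting 600 days from February 1, 2052:
Going back 1 day from February 1, 2052 reaches the end of the previous month; 600 − 1 = 599 left.
January 2052 has 31 days: 599 − 31 = 568 left.
December 2051 has 31 days: 568 − 31 = 537 left.
November 2051 has 30 days: 537 − 30 = 507 left.
October 2051 has 31 days: 507 − 31 = 476 left.
September 2051 has 30 days: 476 − 30 = 446 left.
August 2051 has 31 days: 446 − 31 = 415 left.
July 2051 has 31 days: 415 − 31 = 384 left.
June 2051 has 30 days: 384 − 30 = 354 left.
May 2051 has 31 days: 354 − 31 = 323 left.
April 2051 has 30 days: 323 − 30 = 293 left.
March 2051 has 31 days: 293 − 31 = 262 left.
February 2051 has 28 days (2051 is not a leap year): 262 − 28 = 234 left.
January 2051 has 31 days: 234 − 31 = 203 left.
December 2050 has 31 days: 203 − 31 = 172 left.
November 2050 has 30 days: 172 − 30 = 142 left.
October 2050 has 31 days: 142 − 31 = 111 left.
September 2050 has 30 days: 111 − 30 = 81 left.
August 2050 has 31 days: 81 − 31 = 50 left.
July 2050 has 31 days: 50 − 31 = 19 left.
June 2050 has 30 days; 30 − 19 = 11 → June 11, 2050.
Counting forward 458 days from June 11, 2050:
June has 30 days, so 30 − 11 = 19 days remain after June 11, 2050; 458 − 19 = 439 left.
July 2050 has 31 days: 439 − 31 = 408 left.
August 2050 has 31 days: 408 − 31 = 377 left.
September 2050 has 30 days: 377 − 30 = 347 left.
October 2050 has 31 days: 347 − 31 = 316 left.
November 2050 has 30 days: 316 − 30 = 286 left.
December 2050 has 31 days: 286 − 31 = 255 left.
January 2051 has 31 days: 255 − 31 = 224 left.
February 2051 has 28 days (2051 is not a leap year): 224 − 28 = 196 left.
March 2051 has 31 days: 196 − 31 = 165 left.
April 2051 has 30 days: 165 − 30 = 135 left.
May 2051 has 31 days: 135 − 31 = 104 left.
June 2051 has 30 days: 104 − 30 = 74 left.
July 2051 has 31 days: 74 − 31 = 43 left.
August 2051 has 31 days: 43 − 31 = 12 left.
12 days into September 2051 → September 12, 2051.
Advancing 18 months from September 12, 2051:
month 9 + 18 = 27, which is month 3 of year 2053 → March 2053.
Day 12 is valid in March, giving March 12, 2053.

March 12, 2053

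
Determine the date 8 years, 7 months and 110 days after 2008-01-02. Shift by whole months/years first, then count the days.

November 20, 2016

Adding 8 years, 7 months and 110 days from January 2, 2008: first the month/year part, then the days.
+8 years → 2016; month 1 + 7 = 8 → August 2016.
Day 2 is valid in August, giving August 2, 2016.
Now add 110 days from August 2, 2016.
August has 31 days, so 31 − 2 = 29 days remain after August 2, 2016; 110 − 29 = 81 left.
September 2016 has 30 days: 81 − 30 = 51 left.
October 2016 has 31 days: 51 − 31 = 20 left.
20 days into November 2016 → November 20, 2016.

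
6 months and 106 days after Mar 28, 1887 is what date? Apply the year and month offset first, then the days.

Adding 6 months and 106 days from March 28, 1887: first the month/year part, then the days.
month 3 + 6 = 9 → September 1887.
Day 28 is valid in September, giving September 28, 1887.
Now add 106 days from September 28, 1887.
September has 30 days, so 30 − 28 = 2 days remain after September 28, 1887; 106 − 2 = 104 left.
October 1887 has 31 days: 104 − 31 = 73 left.
November 1887 has 30 days: 73 − 30 = 43 left.
December 1887 has 31 days: 43 − 31 = 12 left.
12 days into January 1888 → January 12, 1888.

January 12, 1888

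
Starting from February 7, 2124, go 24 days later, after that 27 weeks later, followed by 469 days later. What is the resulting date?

December 20, 2125

Counting forward 24 days from February 7, 2124:
February has 29 days, so 29 − 7 = 22 days remain after February 7, 2124; 24 − 22 = 2 left.
2 days into March 2124 → March 2, 2124.
Adding 27 weeks (= 189 days) from March 2, 2124:
March has 31 days, so 31 − 2 = 29 days remain after March 2, 2124; 189 − 29 = 160 left.
April 2124 has 30 days: 160 − 30 = 130 left.
May 2124 has 31 days: 130 − 31 = 99 left.
June 2124 has 30 days: 99 − 30 = 69 left.
July 2124 has 31 days: 69 − 31 = 38 left.
August 2124 has 31 days: 38 − 31 = 7 left.
7 days into September 2124 → September 7, 2124.
Advancing 469 days from September 7, 2124:
September has 30 days, so 30 − 7 = 23 days remain after September 7, 2124; 469 − 23 = 446 left.
October 2124 has 31 days: 446 − 31 = 415 left.
November 2124 has 30 days: 415 − 30 = 385 left.
December 2124 has 31 days: 385 − 31 = 354 left.
January 2125 has 31 days: 354 − 31 = 323 left.
February 2125 has 28 days (2125 is not a leap year): 323 − 28 = 295 left.
March 2125 has 31 days: 295 − 31 = 264 left.
April 2125 has 30 days: 264 − 30 = 234 left.
May 2125 has 31 days: 234 − 31 = 203 left.
June 2125 has 30 days: 203 − 30 = 173 left.
July 2125 has 31 days: 173 − 31 = 142 left.
August 2125 has 31 days: 142 − 31 = 111 left.
September 2125 has 30 days: 111 − 30 = 81 left.
October 2125 has 31 days: 81 − 31 = 50 left.
November 2125 has 30 days: 50 − 30 = 20 left.
20 days into December 2125 → December 20, 2125.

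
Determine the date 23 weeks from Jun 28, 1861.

December 6, 1861

Counting forward 23 weeks = 161 days from June 28, 1861.
June has 30 days, so 30 − 28 = 2 days remain after June 28, 1861; 161 − 2 = 159 left.
July 1861 has 31 days: 159 − 31 = 128 left.
August 1861 has 31 days: 128 − 31 = 97 left.
September 1861 has 30 days: 97 − 30 = 67 left.
October 1861 has 31 days: 67 − 31 = 36 left.
November 1861 has 30 days: 36 − 30 = 6 left.
6 days into December 1861 → December 6, 1861.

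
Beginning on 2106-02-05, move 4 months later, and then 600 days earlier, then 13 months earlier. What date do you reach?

Adding 4 months from February 5, 2106:
month 2 + 4 = 6 → June 2106.
Day 5 is valid in June, giving June 5, 2106.
Subtracting 600 days from June 5, 2106:
Going back 5 days from June 5, 2106 reaches the end of the previous month; 600 − 5 = 595 left.
May 2106 has 31 days: 595 − 31 = 564 left.
April 2106 has 30 days: 564 − 30 = 534 left.
March 2106 has 31 days: 534 − 31 = 503 left.
February 2106 has 28 days (2106 is not a leap year): 503 − 28 = 475 left.
January 2106 has 31 days: 475 − 31 = 444 left.
December 2105 has 31 days: 444 − 31 = 413 left.
November 2105 has 30 days: 413 − 30 = 383 left.
October 2105 has 31 days: 383 − 31 = 352 left.
September 2105 has 30 days: 352 − 30 = 322 left.
August 2105 has 31 days: 322 − 31 = 291 left.
July 2105 has 31 days: 291 − 31 = 260 left.
June 2105 has 30 days: 260 − 30 = 230 left.
May 2105 has 31 days: 230 − 31 = 199 left.
April 2105 has 30 days: 199 − 30 = 169 left.
March 2105 has 31 days: 169 − 31 = 138 left.
February 2105 has 28 days (2105 is not a leap year): 138 − 28 = 110 left.
January 2105 has 31 days: 110 − 31 = 79 left.
December 2104 has 31 days: 79 − 31 = 48 left.
November 2104 has 30 days: 48 − 30 = 18 left.
October 2104 has 31 days; 31 − 18 = 13 → October 13, 2104.
Subtracting 13 months from October 13, 2104:
month 10 − 13 = -3, which is month 9 of year 2103 → September 2103.
Day 13 is valid in September, giving September 13, 2103.

September 13, 2103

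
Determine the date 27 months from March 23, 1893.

June 23, 1895

Counting forward 27 months from March 23, 1893.
month 3 + 27 = 30, which is month 6 of year 1895 → June 1895.
Day 23 is valid in June, giving June 23, 1895.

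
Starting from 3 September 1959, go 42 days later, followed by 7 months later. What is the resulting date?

Advancing 42 days from September 3, 1959:
September has 30 days, so 30 − 3 = 27 days remain after September 3, 1959; 42 − 27 = 15 left.
15 days into October 1959 → October 15, 1959.
Advancing 7 months from October 15, 1959:
month 10 + 7 = 17, which is month 5 of year 1960 → May 1960.
Day 15 is valid in May, giving May 15, 1960.

May 15, 1960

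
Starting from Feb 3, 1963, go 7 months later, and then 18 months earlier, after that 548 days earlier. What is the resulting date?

Counting forward 7 months from February 3, 1963:
month 2 + 7 = 9 → September 1963.
Day 3 is valid in September, giving September 3, 1963.
Counting back 18 months from September 3, 1963:
month 9 − 18 = -9, which is month 3 of year 1962 → March 1962.
Day 3 is valid in March, giving March 3, 1962.
Subtracting 548 days from March 3, 1962:
Going back 3 days from March 3, 1962 reaches the end of the previous month; 548 − 3 = 545 left.
February 1962 has 28 days (1962 is not a leap year): 545 − 28 = 517 left.
January 1962 has 31 days: 517 − 31 = 486 left.
December 1961 has 31 days: 486 − 31 = 455 left.
November 1961 has 30 days: 455 − 30 = 425 left.
October 1961 has 31 days: 425 − 31 = 394 left.
September 1961 has 30 days: 394 − 30 = 364 left.
August 1961 has 31 days: 364 − 31 = 333 left.
July 1961 has 31 days: 333 − 31 = 302 left.
June 1961 has 30 days: 302 − 30 = 272 left.
May 1961 has 31 days: 272 − 31 = 241 left.
April 1961 has 30 days: 241 − 30 = 211 left.
March 1961 has 31 days: 211 − 31 = 180 left.
February 1961 has 28 days (1961 is not a leap year): 180 − 28 = 152 left.
January 1961 has 31 days: 152 − 31 = 121 left.
December 1960 has 31 days: 121 − 31 = 90 left.
November 1960 has 30 days: 90 − 30 = 60 left.
October 1960 has 31 days: 60 − 31 = 29 left.
September 1960 has 30 days; 30 − 29 = 1 → September 1, 1960.

September 1, 1960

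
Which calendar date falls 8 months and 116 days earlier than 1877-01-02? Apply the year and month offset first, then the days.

January 7, 1876

Going back 8 months and 116 days from January 2, 1877: first the month/year part, then the days.
month 1 − 8 = -7, which is month 5 of year 1876 → May 1876.
Day 2 is valid in May, giving May 2, 1876.
Now subtract 116 days from May 2, 1876.
Going back 2 days from May 2, 1876 reaches the end of the previous month; 116 − 2 = 114 left.
April 1876 has 30 days: 114 − 30 = 84 left.
March 1876 has 31 days: 84 − 31 = 53 left.
February 1876 has 29 days (1876 is a leap year): 53 − 29 = 24 left.
January 1876 has 31 days; 31 − 24 = 7 → January 7, 1876.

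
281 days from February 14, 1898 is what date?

November 22, 1898

Counting forward 281 days from February 14, 1898.
February has 28 days, so 28 − 14 = 14 days remain after February 14, 1898; 281 − 14 = 267 left.
March 1898 has 31 days: 267 − 31 = 236 left.
April 1898 has 30 days: 236 − 30 = 206 left.
May 1898 has 31 days: 206 − 31 = 175 left.
June 1898 has 30 days: 175 − 30 = 145 left.
July 1898 has 31 days: 145 − 31 = 114 left.
August 1898 has 31 days: 114 − 31 = 83 left.
September 1898 has 30 days: 83 − 30 = 53 left.
October 1898 has 31 days: 53 − 31 = 22 left.
22 days into November 1898 → November 22, 1898.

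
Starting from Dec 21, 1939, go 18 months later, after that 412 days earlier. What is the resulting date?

May 5, 1940

Adding 18 months from December 21, 1939:
month 12 + 18 = 30, which is month 6 of year 1941 → June 1941.
Day 21 is valid in June, giving June 21, 1941.
Going back 412 days from June 21, 1941:
Going back 21 days from June 21, 1941 reaches the end of the previous month; 412 − 21 = 391 left.
May 1941 has 31 days: 391 − 31 = 360 left.
April 1941 has 30 days: 360 − 30 = 330 left.
March 1941 has 31 days: 330 − 31 = 299 left.
February 1941 has 28 days (1941 is not a leap year): 299 − 28 = 271 left.
January 1941 has 31 days: 271 − 31 = 240 left.
December 1940 has 31 days: 240 − 31 = 209 left.
November 1940 has 30 days: 209 − 30 = 179 left.
October 1940 has 31 days: 179 − 31 = 148 left.
September 1940 has 30 days: 148 − 30 = 118 left.
August 1940 has 31 days: 118 − 31 = 87 left.
July 1940 has 31 days: 87 − 31 = 56 left.
June 1940 has 30 days: 56 − 30 = 26 left.
May 1940 has 31 days; 31 − 26 = 5 → May 5, 1940.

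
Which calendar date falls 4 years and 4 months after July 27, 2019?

November 27, 2023

Advancing 4 years and 4 months from July 27, 2019.
+4 years → 2023; month 7 + 4 = 11 → November 2023.
Day 27 is valid in November, giving November 27, 2023.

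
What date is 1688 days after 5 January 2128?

August 19, 2132

Adding 1688 days from January 5, 2128.
January has 31 days, so 31 − 5 = 26 days remain after January 5, 2128; 1688 − 26 = 1662 left.
February 2128 has 29 days (2128 is a leap year): 1662 − 29 = 1633 left.
March 2128 has 31 days: 1633 − 31 = 1602 left.
April 2128 has 30 days: 1602 − 30 = 1572 left.
May 2128 has 31 days: 1572 − 31 = 1541 left.
June 2128 has 30 days: 1541 − 30 = 1511 left.
July 2128 has 31 days: 1511 − 31 = 1480 left.
August 2128 has 31 days: 1480 − 31 = 1449 left.
September 2128 has 30 days: 1449 − 30 = 1419 left.
October 2128 has 31 days: 1419 − 31 = 1388 left.
November 2128 has 30 days: 1388 − 30 = 1358 left.
December 2128 has 31 days: 1358 − 31 = 1327 left.
January 2129 has 31 days: 1327 − 31 = 1296 left.
February 2129 has 28 days (2129 is not a leap year): 1296 − 28 = 1268 left.
March 2129 has 31 days: 1268 − 31 = 1237 left.
April 2129 has 30 days: 1237 − 30 = 1207 left.
May 2129 has 31 days: 1207 − 31 = 1176 left.
June 2129 has 30 days: 1176 − 30 = 1146 left.
July 2129 has 31 days: 1146 − 31 = 1115 left.
August 2129 has 31 days: 1115 − 31 = 1084 left.
September 2129 has 30 days: 1084 − 30 = 1054 left.
October 2129 has 31 days: 1054 − 31 = 1023 left.
November 2129 has 30 days: 1023 − 30 = 993 left.
December 2129 has 31 days: 993 − 31 = 962 left.
January 2130 has 31 days: 962 − 31 = 931 left.
February 2130 has 28 days (2130 is not a leap year): 931 − 28 = 903 left.
March 2130 has 31 days: 903 − 31 = 872 left.
April 2130 has 30 days: 872 − 30 = 842 left.
May 2130 has 31 days: 842 − 31 = 811 left.
June 2130 has 30 days: 811 − 30 = 781 left.
July 2130 has 31 days: 781 − 31 = 750 left.
August 2130 has 31 days: 750 − 31 = 719 left.
September 2130 has 30 days: 719 − 30 = 689 left.
October 2130 has 31 days: 689 − 31 = 658 left.
November 2130 has 30 days: 658 − 30 = 628 left.
December 2130 has 31 days: 628 − 31 = 597 left.
January 2131 has 31 days: 597 − 31 = 566 left.
February 2131 has 28 days (2131 is not a leap year): 566 − 28 = 538 left.
March 2131 has 31 days: 538 − 31 = 507 left.
April 2131 has 30 days: 507 − 30 = 477 left.
May 2131 has 31 days: 477 − 31 = 446 left.
June 2131 has 30 days: 446 − 30 = 416 left.
July 2131 has 31 days: 416 − 31 = 385 left.
August 2131 has 31 days: 385 − 31 = 354 left.
September 2131 has 30 days: 354 − 30 = 324 left.
October 2131 has 31 days: 324 − 31 = 293 left.
November 2131 has 30 days: 293 − 30 = 263 left.
December 2131 has 31 days: 263 − 31 = 232 left.
January 2132 has 31 days: 232 − 31 = 201 left.
February 2132 has 29 days (2132 is a leap year): 201 − 29 = 172 left.
March 2132 has 31 days: 172 − 31 = 141 left.
April 2132 has 30 days: 141 − 30 = 111 left.
May 2132 has 31 days: 111 − 31 = 80 left.
June 2132 has 30 days: 80 − 30 = 50 left.
July 2132 has 31 days: 50 − 31 = 19 left.
19 days into August 2132 → August 19, 2132.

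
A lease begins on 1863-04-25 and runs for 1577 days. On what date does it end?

Counting forward 1577 days from April 25, 1863.
April has 30 days, so 30 − 25 = 5 days remain after April 25, 1863; 1577 − 5 = 1572 left.
May 1863 has 31 days: 1572 − 31 = 1541 left.
June 1863 has 30 days: 1541 − 30 = 1511 left.
July 1863 has 31 days: 1511 − 31 = 1480 left.
August 1863 has 31 days: 1480 − 31 = 1449 left.
September 1863 has 30 days: 1449 − 30 = 1419 left.
October 1863 has 31 days: 1419 − 31 = 1388 left.
November 1863 has 30 days: 1388 − 30 = 1358 left.
December 1863 has 31 days: 1358 − 31 = 1327 left.
January 1864 has 31 days: 1327 − 31 = 1296 left.
February 1864 has 29 days (1864 is a leap year): 1296 − 29 = 1267 left.
March 1864 has 31 days: 1267 − 31 = 1236 left.
April 1864 has 30 days: 1236 − 30 = 1206 left.
May 1864 has 31 days: 1206 − 31 = 1175 left.
June 1864 has 30 days: 1175 − 30 = 1145 left.
July 1864 has 31 days: 1145 − 31 = 1114 left.
August 1864 has 31 days: 1114 − 31 = 1083 left.
September 1864 has 30 days: 1083 − 30 = 1053 left.
October 1864 has 31 days: 1053 − 31 = 1022 left.
November 1864 has 30 days: 1022 − 30 = 992 left.
December 1864 has 31 days: 992 − 31 = 961 left.
January 1865 has 31 days: 961 − 31 = 930 left.
February 1865 has 28 days (1865 is not a leap year): 930 − 28 = 902 left.
March 1865 has 31 days: 902 − 31 = 871 left.
April 1865 has 30 days: 871 − 30 = 841 left.
May 1865 has 31 days: 841 − 31 = 810 left.
June 1865 has 30 days: 810 − 30 = 780 left.
July 1865 has 31 days: 780 − 31 = 749 left.
August 1865 has 31 days: 749 − 31 = 718 left.
September 1865 has 30 days: 718 − 30 = 688 left.
October 1865 has 31 days: 688 − 31 = 657 left.
November 1865 has 30 days: 657 − 30 = 627 left.
December 1865 has 31 days: 627 − 31 = 596 left.
January 1866 has 31 days: 596 − 31 = 565 left.
February 1866 has 28 days (1866 is not a leap year): 565 − 28 = 537 left.
March 1866 has 31 days: 537 − 31 = 506 left.
April 1866 has 30 days: 506 − 30 = 476 left.
May 1866 has 31 days: 476 − 31 = 445 left.
June 1866 has 30 days: 445 − 30 = 415 left.
July 1866 has 31 days: 415 − 31 = 384 left.
August 1866 has 31 days: 384 − 31 = 353 left.
September 1866 has 30 days: 353 − 30 = 323 left.
October 1866 has 31 days: 323 − 31 = 292 left.
November 1866 has 30 days: 292 − 30 = 262 left.
December 1866 has 31 days: 262 − 31 = 231 left.
January 1867 has 31 days: 231 − 31 = 200 left.
February 1867 has 28 days (1867 is not a leap year): 200 − 28 = 172 left.
March 1867 has 31 days: 172 − 31 = 141 left.
April 1867 has 30 days: 141 − 30 = 111 left.
May 1867 has 31 days: 111 − 31 = 80 left.
June 1867 has 30 days: 80 − 30 = 50 left.
July 1867 has 31 days: 50 − 31 = 19 left.
19 days into August 1867 → August 19, 1867.

August 19, 1867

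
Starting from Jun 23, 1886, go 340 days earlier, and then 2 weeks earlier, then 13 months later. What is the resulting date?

Subtracting 340 days from June 23, 1886:
Going back 23 days from June 23, 1886 reaches the end of the previous month; 340 − 23 = 317 left.
May 1886 has 31 days: 317 − 31 = 286 left.
April 1886 has 30 days: 286 − 30 = 256 left.
March 1886 has 31 days: 256 − 31 = 225 left.
February 1886 has 28 days (1886 is not a leap year): 225 − 28 = 197 left.
January 1886 has 31 days: 197 − 31 = 166 left.
December 1885 has 31 days: 166 − 31 = 135 left.
November 1885 has 30 days: 135 − 30 = 105 left.
October 1885 has 31 days: 105 − 31 = 74 left.
September 1885 has 30 days: 74 − 30 = 44 left.
August 1885 has 31 days: 44 − 31 = 13 left.
July 1885 has 31 days; 31 − 13 = 18 → July 18, 1885.
Going back 2 weeks (= 14 days) from July 18, 1885:
18 − 14 = 4, still in July 1885.
Adding 13 months from July 4, 1885:
month 7 + 13 = 20, which is month 8 of year 1886 → August 1886.
Day 4 is valid in August, giving August 4, 1886.

August 4, 1886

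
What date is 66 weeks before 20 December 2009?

Subtracting 66 weeks = 462 days from December 20, 2009.
Going back 20 days from December 20, 2009 reaches the end of the previous month; 462 − 20 = 442 left.
November 2009 has 30 days: 442 − 30 = 412 left.
October 2009 has 31 days: 412 − 31 = 381 left.
September 2009 has 30 days: 381 − 30 = 351 left.
August 2009 has 31 days: 351 − 31 = 320 left.
July 2009 has 31 days: 320 − 31 = 289 left.
June 2009 has 30 days: 289 − 30 = 259 left.
May 2009 has 31 days: 259 − 31 = 228 left.
April 2009 has 30 days: 228 − 30 = 198 left.
March 2009 has 31 days: 198 − 31 = 167 left.
February 2009 has 28 days (2009 is not a leap year): 167 − 28 = 139 left.
January 2009 has 31 days: 139 − 31 = 108 left.
December 2008 has 31 days: 108 − 31 = 77 left.
November 2008 has 30 days: 77 − 30 = 47 left.
October 2008 has 31 days: 47 − 31 = 16 left.
September 2008 has 30 days; 30 − 16 = 14 → September 14, 2008.

September 14, 2008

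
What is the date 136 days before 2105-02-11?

Subtracting 136 days from February 11, 2105.
Going back 11 days from February 11, 2105 reaches the end of the previous month; 136 − 11 = 125 left.
January 2105 has 31 days: 125 − 31 = 94 left.
December 2104 has 31 days: 94 − 31 = 63 left.
November 2104 has 30 days: 63 − 30 = 33 left.
October 2104 has 31 days: 33 − 31 = 2 left.
September 2104 has 30 days; 30 − 2 = 28 → September 28, 2104.

September 28, 2104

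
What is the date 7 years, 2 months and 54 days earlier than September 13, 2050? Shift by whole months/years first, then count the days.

May 20, 2043

Going back 7 years, 2 months and 54 days from September 13, 2050: first the month/year part, then the days.
-7 years → 2043; month 9 − 2 = 7 → July 2043.
Day 13 is valid in July, giving July 13, 2043.
Now subtract 54 days from July 13, 2043.
Going back 13 days from July 13, 2043 reaches the end of the previous month; 54 − 13 = 41 left.
June 2043 has 30 days: 41 − 30 = 11 left.
May 2043 has 31 days; 31 − 11 = 20 → May 20, 2043.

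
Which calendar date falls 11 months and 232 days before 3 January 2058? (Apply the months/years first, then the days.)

June 16, 2056

Counting back 11 months and 232 days from January 3, 2058: first the month/year part, then the days.
month 1 − 11 = -10, which is month 2 of year 2057 → February 2057.
Day 3 is valid in February, giving February 3, 2057.
Now subtract 232 days from February 3, 2057.
Going back 3 days from February 3, 2057 reaches the end of the previous month; 232 − 3 = 229 left.
January 2057 has 31 days: 229 − 31 = 198 left.
December 2056 has 31 days: 198 − 31 = 167 left.
November 2056 has 30 days: 167 − 30 = 137 left.
October 2056 has 31 days: 137 − 31 = 106 left.
September 2056 has 30 days: 106 − 30 = 76 left.
August 2056 has 31 days: 76 − 31 = 45 left.
July 2056 has 31 days: 45 − 31 = 14 left.
June 2056 has 30 days; 30 − 14 = 16 → June 16, 2056.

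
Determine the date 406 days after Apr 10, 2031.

May 20, 2032

Advancing 406 days from April 10, 2031.
April has 30 days, so 30 − 10 = 20 days remain after April 10, 2031; 406 − 20 = 386 left.
May 2031 has 31 days: 386 − 31 = 355 left.
June 2031 has 30 days: 355 − 30 = 325 left.
July 2031 has 31 days: 325 − 31 = 294 left.
August 2031 has 31 days: 294 − 31 = 263 left.
September 2031 has 30 days: 263 − 30 = 233 left.
October 2031 has 31 days: 233 − 31 = 202 left.
November 2031 has 30 days: 202 − 30 = 172 left.
December 2031 has 31 days: 172 − 31 = 141 left.
January 2032 has 31 days: 141 − 31 = 110 left.
February 2032 has 29 days (2032 is a leap year): 110 − 29 = 81 left.
March 2032 has 31 days: 81 − 31 = 50 left.
April 2032 has 30 days: 50 − 30 = 20 left.
20 days into May 2032 → May 20, 2032.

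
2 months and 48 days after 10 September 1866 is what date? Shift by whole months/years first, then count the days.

Advancing 2 months and 48 days from September 10, 1866: first the month/year part, then the days.
month 9 + 2 = 11 → November 1866.
Day 10 is valid in November, giving November 10, 1866.
Now add 48 days from November 10, 1866.
November has 30 days, so 30 − 10 = 20 days remain after November 10, 1866; 48 − 20 = 28 left.
28 days into December 1866 → December 28, 1866.

December 28, 1866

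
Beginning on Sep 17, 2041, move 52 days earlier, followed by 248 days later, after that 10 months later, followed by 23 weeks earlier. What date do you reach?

Going back 52 days from September 17, 2041:
Going back 17 days from September 17, 2041 reaches the end of the previous month; 52 − 17 = 35 left.
August 2041 has 31 days: 35 − 31 = 4 left.
July 2041 has 31 days; 31 − 4 = 27 → July 27, 2041.
Counting forward 248 days from July 27, 2041:
July has 31 days, so 31 − 27 = 4 days remain after July 27, 2041; 248 − 4 = 244 left.
August 2041 has 31 days: 244 − 31 = 213 left.
September 2041 has 30 days: 213 − 30 = 183 left.
October 2041 has 31 days: 183 − 31 = 152 left.
November 2041 has 30 days: 152 − 30 = 122 left.
December 2041 has 31 days: 122 − 31 = 91 left.
January 2042 has 31 days: 91 − 31 = 60 left.
February 2042 has 28 days (2042 is not a leap year): 60 − 28 = 32 left.
March 2042 has 31 days: 32 − 31 = 1 left.
1 day into April 2042 → April 1, 2042.
Adding 10 months from April 1, 2042:
month 4 + 10 = 14, which is month 2 of year 2043 → February 2043.
Day 1 is valid in February, giving February 1, 2043.
Subtracting 23 weeks (= 161 days) from February 1, 2043:
Going back 1 day from February 1, 2043 reaches the end of the previous month; 161 − 1 = 160 left.
January 2043 has 31 days: 160 − 31 = 129 left.
December 2042 has 31 days: 129 − 31 = 98 left.
November 2042 has 30 days: 98 − 30 = 68 left.
October 2042 has 31 days: 68 − 31 = 37 left.
September 2042 has 30 days: 37 − 30 = 7 left.
August 2042 has 31 days; 31 − 7 = 24 → August 24, 2042.

August 24, 2042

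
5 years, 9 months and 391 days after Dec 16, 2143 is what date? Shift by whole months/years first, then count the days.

Advancing 5 years, 9 months and 391 days from December 16, 2143: first the month/year part, then the days.
+5 years → 2148; month 12 + 9 = 21, which is month 9 of year 2149 → September 2149.
Day 16 is valid in September, giving September 16, 2149.
Now add 391 days from September 16, 2149.
September has 30 days, so 30 − 16 = 14 days remain after September 16, 2149; 391 − 14 = 377 left.
October 2149 has 31 days: 377 − 31 = 346 left.
November 2149 has 30 days: 346 − 30 = 316 left.
December 2149 has 31 days: 316 − 31 = 285 left.
January 2150 has 31 days: 285 − 31 = 254 left.
February 2150 has 28 days (2150 is not a leap year): 254 − 28 = 226 left.
March 2150 has 31 days: 226 − 31 = 195 left.
April 2150 has 30 days: 195 − 30 = 165 left.
May 2150 has 31 days: 165 − 31 = 134 left.
June 2150 has 30 days: 134 − 30 = 104 left.
July 2150 has 31 days: 104 − 31 = 73 left.
August 2150 has 31 days: 73 − 31 = 42 left.
September 2150 has 30 days: 42 − 30 = 12 left.
12 days into October 2150 → October 12, 2150.

October 12, 2150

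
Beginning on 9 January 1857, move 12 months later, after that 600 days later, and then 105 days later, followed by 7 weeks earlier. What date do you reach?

Advancing 12 months from January 9, 1857:
month 1 + 12 = 13, which is month 1 of year 1858 → January 1858.
Day 9 is valid in January, giving January 9, 1858.
Advancing 600 days from January 9, 1858:
January has 31 days, so 31 − 9 = 22 days remain after January 9, 1858; 600 − 22 = 578 left.
February 1858 has 28 days (1858 is not a leap year): 578 − 28 = 550 left.
March 1858 has 31 days: 550 − 31 = 519 left.
April 1858 has 30 days: 519 − 30 = 489 left.
May 1858 has 31 days: 489 − 31 = 458 left.
June 1858 has 30 days: 458 − 30 = 428 left.
July 1858 has 31 days: 428 − 31 = 397 left.
August 1858 has 31 days: 397 − 31 = 366 left.
September 1858 has 30 days: 366 − 30 = 336 left.
October 1858 has 31 days: 336 − 31 = 305 left.
November 1858 has 30 days: 305 − 30 = 275 left.
December 1858 has 31 days: 275 − 31 = 244 left.
January 1859 has 31 days: 244 − 31 = 213 left.
February 1859 has 28 days (1859 is not a leap year): 213 − 28 = 185 left.
March 1859 has 31 days: 185 − 31 = 154 left.
April 1859 has 30 days: 154 − 30 = 124 left.
May 1859 has 31 days: 124 − 31 = 93 left.
June 1859 has 30 days: 93 − 30 = 63 left.
July 1859 has 31 days: 63 − 31 = 32 left.
August 1859 has 31 days: 32 − 31 = 1 left.
1 day into September 1859 → September 1, 1859.
Advancing 105 days from September 1, 1859:
September has 30 days, so 30 − 1 = 29 days remain after September 1, 1859; 105 − 29 = 76 left.
October 1859 has 31 days: 76 − 31 = 45 left.
November 1859 has 30 days: 45 − 30 = 15 left.
15 days into December 1859 → December 15, 1859.
Counting back 7 weeks (= 49 days) from December 15, 1859:
Going back 15 days from December 15, 1859 reaches the end of the previous month; 49 − 15 = 34 left.
November 1859 has 30 days: 34 − 30 = 4 left.
October 1859 has 31 days; 31 − 4 = 27 → October 27, 1859.

October 27, 1859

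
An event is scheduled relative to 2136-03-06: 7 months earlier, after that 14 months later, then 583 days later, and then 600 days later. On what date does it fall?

January 2, 2140

Counting back 7 months from March 6, 2136:
month 3 − 7 = -4, which is month 8 of year 2135 → August 2135.
Day 6 is valid in August, giving August 6, 2135.
Advancing 14 months from August 6, 2135:
month 8 + 14 = 22, which is month 10 of year 2136 → October 2136.
Day 6 is valid in October, giving October 6, 2136.
Advancing 583 days from October 6, 2136:
October has 31 days, so 31 − 6 = 25 days remain after October 6, 2136; 583 − 25 = 558 left.
November 2136 has 30 days: 558 − 30 = 528 left.
December 2136 has 31 days: 528 − 31 = 497 left.
January 2137 has 31 days: 497 − 31 = 466 left.
February 2137 has 28 days (2137 is not a leap year): 466 − 28 = 438 left.
March 2137 has 31 days: 438 − 31 = 407 left.
April 2137 has 30 days: 407 − 30 = 377 left.
May 2137 has 31 days: 377 − 31 = 346 left.
June 2137 has 30 days: 346 − 30 = 316 left.
July 2137 has 31 days: 316 − 31 = 285 left.
August 2137 has 31 days: 285 − 31 = 254 left.
September 2137 has 30 days: 254 − 30 = 224 left.
October 2137 has 31 days: 224 − 31 = 193 left.
November 2137 has 30 days: 193 − 30 = 163 left.
December 2137 has 31 days: 163 − 31 = 132 left.
January 2138 has 31 days: 132 − 31 = 101 left.
February 2138 has 28 days (2138 is not a leap year): 101 − 28 = 73 left.
March 2138 has 31 days: 73 − 31 = 42 left.
April 2138 has 30 days: 42 − 30 = 12 left.
12 days into May 2138 → May 12, 2138.
Advancing 600 days from May 12, 2138:
May has 31 days, so 31 − 12 = 19 days remain after May 12, 2138; 600 − 19 = 581 left.
June 2138 has 30 days: 581 − 30 = 551 left.
July 2138 has 31 days: 551 − 31 = 520 left.
August 2138 has 31 days: 520 − 31 = 489 left.
September 2138 has 30 days: 489 − 30 = 459 left.
October 2138 has 31 days: 459 − 31 = 428 left.
November 2138 has 30 days: 428 − 30 = 398 left.
December 2138 has 31 days: 398 − 31 = 367 left.
January 2139 has 31 days: 367 − 31 = 336 left.
February 2139 has 28 days (2139 is not a leap year): 336 − 28 = 308 left.
March 2139 has 31 days: 308 − 31 = 277 left.
April 2139 has 30 days: 277 − 30 = 247 left.
May 2139 has 31 days: 247 − 31 = 216 left.
June 2139 has 30 days: 216 − 30 = 186 left.
July 2139 has 31 days: 186 − 31 = 155 left.
August 2139 has 31 days: 155 − 31 = 124 left.
September 2139 has 30 days: 124 − 30 = 94 left.
October 2139 has 31 days: 94 − 31 = 63 left.
November 2139 has 30 days: 63 − 30 = 33 left.
December 2139 has 31 days: 33 − 31 = 2 left.
2 days into January 2140 → January 2, 2140.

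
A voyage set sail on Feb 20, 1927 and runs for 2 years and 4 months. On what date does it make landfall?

Adding 2 years and 4 months from February 20, 1927.
+2 years → 1929; month 2 + 4 = 6 → June 1929.
Day 20 is valid in June, giving June 20, 1929.

June 20, 1929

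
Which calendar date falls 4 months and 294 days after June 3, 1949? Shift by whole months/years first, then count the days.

July 24, 1950

Adding 4 months and 294 days from June 3, 1949: first the month/year part, then the days.
month 6 + 4 = 10 → October 1949.
Day 3 is valid in October, giving October 3, 1949.
Now add 294 days from October 3, 1949.
October has 31 days, so 31 − 3 = 28 days remain after October 3, 1949; 294 − 28 = 266 left.
November 1949 has 30 days: 266 − 30 = 236 left.
December 1949 has 31 days: 236 − 31 = 205 left.
January 1950 has 31 days: 205 − 31 = 174 left.
February 1950 has 28 days (1950 is not a leap year): 174 − 28 = 146 left.
March 1950 has 31 days: 146 − 31 = 115 left.
April 1950 has 30 days: 115 − 30 = 85 left.
May 1950 has 31 days: 85 − 31 = 54 left.
June 1950 has 30 days: 54 − 30 = 24 left.
24 days into July 1950 → July 24, 1950.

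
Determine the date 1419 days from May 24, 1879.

April 12, 1883

Counting forward 1419 days from May 24, 1879.
May has 31 days, so 31 − 24 = 7 days remain after May 24, 1879; 1419 − 7 = 1412 left.
June 1879 has 30 days: 1412 − 30 = 1382 left.
July 1879 has 31 days: 1382 − 31 = 1351 left.
August 1879 has 31 days: 1351 − 31 = 1320 left.
September 1879 has 30 days: 1320 − 30 = 1290 left.
October 1879 has 31 days: 1290 − 31 = 1259 left.
November 1879 has 30 days: 1259 − 30 = 1229 left.
December 1879 has 31 days: 1229 − 31 = 1198 left.
January 1880 has 31 days: 1198 − 31 = 1167 left.
February 1880 has 29 days (1880 is a leap year): 1167 − 29 = 1138 left.
March 1880 has 31 days: 1138 − 31 = 1107 left.
April 1880 has 30 days: 1107 − 30 = 1077 left.
May 1880 has 31 days: 1077 − 31 = 1046 left.
June 1880 has 30 days: 1046 − 30 = 1016 left.
July 1880 has 31 days: 1016 − 31 = 985 left.
August 1880 has 31 days: 985 − 31 = 954 left.
September 1880 has 30 days: 954 − 30 = 924 left.
October 1880 has 31 days: 924 − 31 = 893 left.
November 1880 has 30 days: 893 − 30 = 863 left.
December 1880 has 31 days: 863 − 31 = 832 left.
January 1881 has 31 days: 832 − 31 = 801 left.
February 1881 has 28 days (1881 is not a leap year): 801 − 28 = 773 left.
March 1881 has 31 days: 773 − 31 = 742 left.
April 1881 has 30 days: 742 − 30 = 712 left.
May 1881 has 31 days: 712 − 31 = 681 left.
June 1881 has 30 days: 681 − 30 = 651 left.
July 1881 has 31 days: 651 − 31 = 620 left.
August 1881 has 31 days: 620 − 31 = 589 left.
September 1881 has 30 days: 589 − 30 = 559 left.
October 1881 has 31 days: 559 − 31 = 528 left.
November 1881 has 30 days: 528 − 30 = 498 left.
December 1881 has 31 days: 498 − 31 = 467 left.
January 1882 has 31 days: 467 − 31 = 436 left.
February 1882 has 28 days (1882 is not a leap year): 436 − 28 = 408 left.
March 1882 has 31 days: 408 − 31 = 377 left.
April 1882 has 30 days: 377 − 30 = 347 left.
May 1882 has 31 days: 347 − 31 = 316 left.
June 1882 has 30 days: 316 − 30 = 286 left.
July 1882 has 31 days: 286 − 31 = 255 left.
August 1882 has 31 days: 255 − 31 = 224 left.
September 1882 has 30 days: 224 − 30 = 194 left.
October 1882 has 31 days: 194 − 31 = 163 left.
November 1882 has 30 days: 163 − 30 = 133 left.
December 1882 has 31 days: 133 − 31 = 102 left.
January 1883 has 31 days: 102 − 31 = 71 left.
February 1883 has 28 days (1883 is not a leap year): 71 − 28 = 43 left.
March 1883 has 31 days: 43 − 31 = 12 left.
12 days into April 1883 → April 12, 1883.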